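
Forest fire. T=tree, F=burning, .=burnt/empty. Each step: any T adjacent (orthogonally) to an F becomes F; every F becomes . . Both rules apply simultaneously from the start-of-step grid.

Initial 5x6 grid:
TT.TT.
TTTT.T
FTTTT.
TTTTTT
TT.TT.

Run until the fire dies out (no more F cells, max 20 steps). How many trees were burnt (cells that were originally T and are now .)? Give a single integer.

Answer: 22

Derivation:
Step 1: +3 fires, +1 burnt (F count now 3)
Step 2: +5 fires, +3 burnt (F count now 5)
Step 3: +5 fires, +5 burnt (F count now 5)
Step 4: +3 fires, +5 burnt (F count now 3)
Step 5: +3 fires, +3 burnt (F count now 3)
Step 6: +3 fires, +3 burnt (F count now 3)
Step 7: +0 fires, +3 burnt (F count now 0)
Fire out after step 7
Initially T: 23, now '.': 29
Total burnt (originally-T cells now '.'): 22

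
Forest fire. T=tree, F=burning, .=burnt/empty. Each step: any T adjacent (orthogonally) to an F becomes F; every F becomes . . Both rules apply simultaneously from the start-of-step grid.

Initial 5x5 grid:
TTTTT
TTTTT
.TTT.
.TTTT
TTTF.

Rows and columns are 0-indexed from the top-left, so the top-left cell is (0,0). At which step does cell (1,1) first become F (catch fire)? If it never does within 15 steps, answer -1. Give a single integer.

Step 1: cell (1,1)='T' (+2 fires, +1 burnt)
Step 2: cell (1,1)='T' (+4 fires, +2 burnt)
Step 3: cell (1,1)='T' (+4 fires, +4 burnt)
Step 4: cell (1,1)='T' (+4 fires, +4 burnt)
Step 5: cell (1,1)='F' (+3 fires, +4 burnt)
  -> target ignites at step 5
Step 6: cell (1,1)='.' (+2 fires, +3 burnt)
Step 7: cell (1,1)='.' (+1 fires, +2 burnt)
Step 8: cell (1,1)='.' (+0 fires, +1 burnt)
  fire out at step 8

5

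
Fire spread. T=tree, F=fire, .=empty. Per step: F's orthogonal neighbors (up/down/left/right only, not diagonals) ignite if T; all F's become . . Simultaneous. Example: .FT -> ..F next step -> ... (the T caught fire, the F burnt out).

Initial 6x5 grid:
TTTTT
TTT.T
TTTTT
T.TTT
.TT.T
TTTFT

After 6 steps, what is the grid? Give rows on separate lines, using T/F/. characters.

Step 1: 2 trees catch fire, 1 burn out
  TTTTT
  TTT.T
  TTTTT
  T.TTT
  .TT.T
  TTF.F
Step 2: 3 trees catch fire, 2 burn out
  TTTTT
  TTT.T
  TTTTT
  T.TTT
  .TF.F
  TF...
Step 3: 4 trees catch fire, 3 burn out
  TTTTT
  TTT.T
  TTTTT
  T.FTF
  .F...
  F....
Step 4: 3 trees catch fire, 4 burn out
  TTTTT
  TTT.T
  TTFTF
  T..F.
  .....
  .....
Step 5: 4 trees catch fire, 3 burn out
  TTTTT
  TTF.F
  TF.F.
  T....
  .....
  .....
Step 6: 4 trees catch fire, 4 burn out
  TTFTF
  TF...
  F....
  T....
  .....
  .....

TTFTF
TF...
F....
T....
.....
.....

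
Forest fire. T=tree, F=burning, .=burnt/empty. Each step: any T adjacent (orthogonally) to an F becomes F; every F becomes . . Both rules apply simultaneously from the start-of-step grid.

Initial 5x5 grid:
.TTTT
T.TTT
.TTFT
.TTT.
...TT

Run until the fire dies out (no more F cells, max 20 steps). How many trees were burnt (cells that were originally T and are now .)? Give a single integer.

Step 1: +4 fires, +1 burnt (F count now 4)
Step 2: +6 fires, +4 burnt (F count now 6)
Step 3: +4 fires, +6 burnt (F count now 4)
Step 4: +1 fires, +4 burnt (F count now 1)
Step 5: +0 fires, +1 burnt (F count now 0)
Fire out after step 5
Initially T: 16, now '.': 24
Total burnt (originally-T cells now '.'): 15

Answer: 15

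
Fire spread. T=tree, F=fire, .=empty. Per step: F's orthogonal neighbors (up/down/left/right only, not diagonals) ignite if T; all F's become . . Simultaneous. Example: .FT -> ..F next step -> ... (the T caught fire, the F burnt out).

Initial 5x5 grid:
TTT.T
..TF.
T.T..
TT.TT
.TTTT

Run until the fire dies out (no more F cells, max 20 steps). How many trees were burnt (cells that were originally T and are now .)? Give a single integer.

Step 1: +1 fires, +1 burnt (F count now 1)
Step 2: +2 fires, +1 burnt (F count now 2)
Step 3: +1 fires, +2 burnt (F count now 1)
Step 4: +1 fires, +1 burnt (F count now 1)
Step 5: +0 fires, +1 burnt (F count now 0)
Fire out after step 5
Initially T: 15, now '.': 15
Total burnt (originally-T cells now '.'): 5

Answer: 5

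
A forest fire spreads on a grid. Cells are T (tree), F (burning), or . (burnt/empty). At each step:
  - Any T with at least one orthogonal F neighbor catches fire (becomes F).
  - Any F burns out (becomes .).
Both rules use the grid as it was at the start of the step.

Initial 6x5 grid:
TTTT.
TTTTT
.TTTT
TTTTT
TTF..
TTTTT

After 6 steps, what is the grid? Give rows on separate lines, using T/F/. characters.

Step 1: 3 trees catch fire, 1 burn out
  TTTT.
  TTTTT
  .TTTT
  TTFTT
  TF...
  TTFTT
Step 2: 6 trees catch fire, 3 burn out
  TTTT.
  TTTTT
  .TFTT
  TF.FT
  F....
  TF.FT
Step 3: 7 trees catch fire, 6 burn out
  TTTT.
  TTFTT
  .F.FT
  F...F
  .....
  F...F
Step 4: 4 trees catch fire, 7 burn out
  TTFT.
  TF.FT
  ....F
  .....
  .....
  .....
Step 5: 4 trees catch fire, 4 burn out
  TF.F.
  F...F
  .....
  .....
  .....
  .....
Step 6: 1 trees catch fire, 4 burn out
  F....
  .....
  .....
  .....
  .....
  .....

F....
.....
.....
.....
.....
.....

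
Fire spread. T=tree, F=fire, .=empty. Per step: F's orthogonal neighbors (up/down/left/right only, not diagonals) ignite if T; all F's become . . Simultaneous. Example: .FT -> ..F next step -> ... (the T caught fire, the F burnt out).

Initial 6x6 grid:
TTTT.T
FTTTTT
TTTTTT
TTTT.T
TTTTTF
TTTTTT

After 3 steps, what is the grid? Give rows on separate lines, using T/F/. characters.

Step 1: 6 trees catch fire, 2 burn out
  FTTT.T
  .FTTTT
  FTTTTT
  TTTT.F
  TTTTF.
  TTTTTF
Step 2: 7 trees catch fire, 6 burn out
  .FTT.T
  ..FTTT
  .FTTTF
  FTTT..
  TTTF..
  TTTTF.
Step 3: 10 trees catch fire, 7 burn out
  ..FT.T
  ...FTF
  ..FTF.
  .FTF..
  FTF...
  TTTF..

..FT.T
...FTF
..FTF.
.FTF..
FTF...
TTTF..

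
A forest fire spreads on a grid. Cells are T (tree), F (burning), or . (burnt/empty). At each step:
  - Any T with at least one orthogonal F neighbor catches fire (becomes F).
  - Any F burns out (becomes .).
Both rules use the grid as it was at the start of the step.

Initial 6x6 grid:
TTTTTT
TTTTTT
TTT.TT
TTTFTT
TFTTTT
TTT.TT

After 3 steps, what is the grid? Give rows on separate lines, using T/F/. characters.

Step 1: 7 trees catch fire, 2 burn out
  TTTTTT
  TTTTTT
  TTT.TT
  TFF.FT
  F.FFTT
  TFT.TT
Step 2: 8 trees catch fire, 7 burn out
  TTTTTT
  TTTTTT
  TFF.FT
  F....F
  ....FT
  F.F.TT
Step 3: 7 trees catch fire, 8 burn out
  TTTTTT
  TFFTFT
  F....F
  ......
  .....F
  ....FT

TTTTTT
TFFTFT
F....F
......
.....F
....FT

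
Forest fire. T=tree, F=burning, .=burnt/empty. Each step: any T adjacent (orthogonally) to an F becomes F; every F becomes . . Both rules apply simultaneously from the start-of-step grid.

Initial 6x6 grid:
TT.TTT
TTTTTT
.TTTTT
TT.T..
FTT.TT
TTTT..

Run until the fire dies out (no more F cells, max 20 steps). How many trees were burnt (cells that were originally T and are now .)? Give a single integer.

Answer: 25

Derivation:
Step 1: +3 fires, +1 burnt (F count now 3)
Step 2: +3 fires, +3 burnt (F count now 3)
Step 3: +2 fires, +3 burnt (F count now 2)
Step 4: +3 fires, +2 burnt (F count now 3)
Step 5: +4 fires, +3 burnt (F count now 4)
Step 6: +4 fires, +4 burnt (F count now 4)
Step 7: +3 fires, +4 burnt (F count now 3)
Step 8: +2 fires, +3 burnt (F count now 2)
Step 9: +1 fires, +2 burnt (F count now 1)
Step 10: +0 fires, +1 burnt (F count now 0)
Fire out after step 10
Initially T: 27, now '.': 34
Total burnt (originally-T cells now '.'): 25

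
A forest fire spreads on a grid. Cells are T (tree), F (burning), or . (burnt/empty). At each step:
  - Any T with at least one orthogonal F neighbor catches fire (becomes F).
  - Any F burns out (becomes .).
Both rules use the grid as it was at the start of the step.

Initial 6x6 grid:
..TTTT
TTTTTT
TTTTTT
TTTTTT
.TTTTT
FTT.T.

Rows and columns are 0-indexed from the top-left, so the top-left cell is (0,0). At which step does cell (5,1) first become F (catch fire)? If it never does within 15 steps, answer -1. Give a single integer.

Step 1: cell (5,1)='F' (+1 fires, +1 burnt)
  -> target ignites at step 1
Step 2: cell (5,1)='.' (+2 fires, +1 burnt)
Step 3: cell (5,1)='.' (+2 fires, +2 burnt)
Step 4: cell (5,1)='.' (+4 fires, +2 burnt)
Step 5: cell (5,1)='.' (+5 fires, +4 burnt)
Step 6: cell (5,1)='.' (+6 fires, +5 burnt)
Step 7: cell (5,1)='.' (+4 fires, +6 burnt)
Step 8: cell (5,1)='.' (+3 fires, +4 burnt)
Step 9: cell (5,1)='.' (+2 fires, +3 burnt)
Step 10: cell (5,1)='.' (+1 fires, +2 burnt)
Step 11: cell (5,1)='.' (+0 fires, +1 burnt)
  fire out at step 11

1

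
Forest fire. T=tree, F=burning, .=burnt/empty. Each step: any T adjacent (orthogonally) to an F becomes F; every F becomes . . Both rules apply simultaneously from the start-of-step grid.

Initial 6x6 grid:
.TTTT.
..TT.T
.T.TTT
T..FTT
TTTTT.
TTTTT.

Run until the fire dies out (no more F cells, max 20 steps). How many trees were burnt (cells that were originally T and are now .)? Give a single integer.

Answer: 23

Derivation:
Step 1: +3 fires, +1 burnt (F count now 3)
Step 2: +6 fires, +3 burnt (F count now 6)
Step 3: +6 fires, +6 burnt (F count now 6)
Step 4: +5 fires, +6 burnt (F count now 5)
Step 5: +3 fires, +5 burnt (F count now 3)
Step 6: +0 fires, +3 burnt (F count now 0)
Fire out after step 6
Initially T: 24, now '.': 35
Total burnt (originally-T cells now '.'): 23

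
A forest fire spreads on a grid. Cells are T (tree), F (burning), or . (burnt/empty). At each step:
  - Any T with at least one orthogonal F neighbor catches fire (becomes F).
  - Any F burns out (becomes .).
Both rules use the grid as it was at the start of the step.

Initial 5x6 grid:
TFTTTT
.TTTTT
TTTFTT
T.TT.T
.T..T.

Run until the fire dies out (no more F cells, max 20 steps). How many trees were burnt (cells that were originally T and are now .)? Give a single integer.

Step 1: +7 fires, +2 burnt (F count now 7)
Step 2: +6 fires, +7 burnt (F count now 6)
Step 3: +4 fires, +6 burnt (F count now 4)
Step 4: +2 fires, +4 burnt (F count now 2)
Step 5: +0 fires, +2 burnt (F count now 0)
Fire out after step 5
Initially T: 21, now '.': 28
Total burnt (originally-T cells now '.'): 19

Answer: 19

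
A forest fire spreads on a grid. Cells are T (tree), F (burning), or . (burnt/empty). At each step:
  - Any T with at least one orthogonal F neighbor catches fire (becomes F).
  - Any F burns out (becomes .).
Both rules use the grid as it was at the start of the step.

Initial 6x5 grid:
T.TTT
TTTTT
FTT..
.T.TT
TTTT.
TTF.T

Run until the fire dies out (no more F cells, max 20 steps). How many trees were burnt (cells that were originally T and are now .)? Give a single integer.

Step 1: +4 fires, +2 burnt (F count now 4)
Step 2: +7 fires, +4 burnt (F count now 7)
Step 3: +3 fires, +7 burnt (F count now 3)
Step 4: +3 fires, +3 burnt (F count now 3)
Step 5: +2 fires, +3 burnt (F count now 2)
Step 6: +1 fires, +2 burnt (F count now 1)
Step 7: +0 fires, +1 burnt (F count now 0)
Fire out after step 7
Initially T: 21, now '.': 29
Total burnt (originally-T cells now '.'): 20

Answer: 20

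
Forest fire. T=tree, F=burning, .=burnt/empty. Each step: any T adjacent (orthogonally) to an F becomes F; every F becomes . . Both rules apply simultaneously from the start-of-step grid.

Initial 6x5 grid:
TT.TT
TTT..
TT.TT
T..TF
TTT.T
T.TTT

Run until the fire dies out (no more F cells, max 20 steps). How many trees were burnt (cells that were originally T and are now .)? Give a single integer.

Step 1: +3 fires, +1 burnt (F count now 3)
Step 2: +2 fires, +3 burnt (F count now 2)
Step 3: +1 fires, +2 burnt (F count now 1)
Step 4: +1 fires, +1 burnt (F count now 1)
Step 5: +1 fires, +1 burnt (F count now 1)
Step 6: +1 fires, +1 burnt (F count now 1)
Step 7: +1 fires, +1 burnt (F count now 1)
Step 8: +2 fires, +1 burnt (F count now 2)
Step 9: +1 fires, +2 burnt (F count now 1)
Step 10: +2 fires, +1 burnt (F count now 2)
Step 11: +2 fires, +2 burnt (F count now 2)
Step 12: +2 fires, +2 burnt (F count now 2)
Step 13: +0 fires, +2 burnt (F count now 0)
Fire out after step 13
Initially T: 21, now '.': 28
Total burnt (originally-T cells now '.'): 19

Answer: 19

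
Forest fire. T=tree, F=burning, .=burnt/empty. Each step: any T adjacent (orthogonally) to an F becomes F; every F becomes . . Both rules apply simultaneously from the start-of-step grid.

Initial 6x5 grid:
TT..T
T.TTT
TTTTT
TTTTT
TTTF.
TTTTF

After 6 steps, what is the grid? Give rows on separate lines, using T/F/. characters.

Step 1: 3 trees catch fire, 2 burn out
  TT..T
  T.TTT
  TTTTT
  TTTFT
  TTF..
  TTTF.
Step 2: 5 trees catch fire, 3 burn out
  TT..T
  T.TTT
  TTTFT
  TTF.F
  TF...
  TTF..
Step 3: 6 trees catch fire, 5 burn out
  TT..T
  T.TFT
  TTF.F
  TF...
  F....
  TF...
Step 4: 5 trees catch fire, 6 burn out
  TT..T
  T.F.F
  TF...
  F....
  .....
  F....
Step 5: 2 trees catch fire, 5 burn out
  TT..F
  T....
  F....
  .....
  .....
  .....
Step 6: 1 trees catch fire, 2 burn out
  TT...
  F....
  .....
  .....
  .....
  .....

TT...
F....
.....
.....
.....
.....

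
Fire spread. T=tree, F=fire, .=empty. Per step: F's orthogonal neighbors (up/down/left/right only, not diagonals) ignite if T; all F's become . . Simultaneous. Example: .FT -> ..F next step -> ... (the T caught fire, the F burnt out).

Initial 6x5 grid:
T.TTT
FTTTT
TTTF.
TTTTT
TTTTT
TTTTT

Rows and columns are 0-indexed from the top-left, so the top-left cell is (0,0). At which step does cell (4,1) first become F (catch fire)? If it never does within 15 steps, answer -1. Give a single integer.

Step 1: cell (4,1)='T' (+6 fires, +2 burnt)
Step 2: cell (4,1)='T' (+8 fires, +6 burnt)
Step 3: cell (4,1)='T' (+7 fires, +8 burnt)
Step 4: cell (4,1)='F' (+4 fires, +7 burnt)
  -> target ignites at step 4
Step 5: cell (4,1)='.' (+1 fires, +4 burnt)
Step 6: cell (4,1)='.' (+0 fires, +1 burnt)
  fire out at step 6

4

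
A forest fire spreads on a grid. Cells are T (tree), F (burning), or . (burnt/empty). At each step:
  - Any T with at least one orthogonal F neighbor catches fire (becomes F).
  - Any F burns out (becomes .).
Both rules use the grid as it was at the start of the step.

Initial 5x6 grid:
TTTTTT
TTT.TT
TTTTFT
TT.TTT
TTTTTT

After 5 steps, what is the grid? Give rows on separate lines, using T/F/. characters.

Step 1: 4 trees catch fire, 1 burn out
  TTTTTT
  TTT.FT
  TTTF.F
  TT.TFT
  TTTTTT
Step 2: 6 trees catch fire, 4 burn out
  TTTTFT
  TTT..F
  TTF...
  TT.F.F
  TTTTFT
Step 3: 6 trees catch fire, 6 burn out
  TTTF.F
  TTF...
  TF....
  TT....
  TTTF.F
Step 4: 5 trees catch fire, 6 burn out
  TTF...
  TF....
  F.....
  TF....
  TTF...
Step 5: 4 trees catch fire, 5 burn out
  TF....
  F.....
  ......
  F.....
  TF....

TF....
F.....
......
F.....
TF....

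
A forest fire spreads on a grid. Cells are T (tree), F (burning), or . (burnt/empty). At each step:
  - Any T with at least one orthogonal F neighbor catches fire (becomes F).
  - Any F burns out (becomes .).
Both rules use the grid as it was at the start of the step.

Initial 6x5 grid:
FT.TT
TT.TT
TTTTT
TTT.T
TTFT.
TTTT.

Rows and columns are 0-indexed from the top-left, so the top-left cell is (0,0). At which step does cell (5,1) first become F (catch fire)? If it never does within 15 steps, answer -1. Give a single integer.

Step 1: cell (5,1)='T' (+6 fires, +2 burnt)
Step 2: cell (5,1)='F' (+7 fires, +6 burnt)
  -> target ignites at step 2
Step 3: cell (5,1)='.' (+4 fires, +7 burnt)
Step 4: cell (5,1)='.' (+2 fires, +4 burnt)
Step 5: cell (5,1)='.' (+3 fires, +2 burnt)
Step 6: cell (5,1)='.' (+1 fires, +3 burnt)
Step 7: cell (5,1)='.' (+0 fires, +1 burnt)
  fire out at step 7

2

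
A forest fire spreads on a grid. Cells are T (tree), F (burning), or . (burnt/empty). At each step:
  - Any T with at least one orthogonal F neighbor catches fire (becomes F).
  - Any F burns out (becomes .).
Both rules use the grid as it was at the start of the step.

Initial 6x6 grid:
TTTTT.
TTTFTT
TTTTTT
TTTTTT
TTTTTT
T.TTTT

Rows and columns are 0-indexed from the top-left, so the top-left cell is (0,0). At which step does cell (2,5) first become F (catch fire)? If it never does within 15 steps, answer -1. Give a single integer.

Step 1: cell (2,5)='T' (+4 fires, +1 burnt)
Step 2: cell (2,5)='T' (+7 fires, +4 burnt)
Step 3: cell (2,5)='F' (+7 fires, +7 burnt)
  -> target ignites at step 3
Step 4: cell (2,5)='.' (+7 fires, +7 burnt)
Step 5: cell (2,5)='.' (+5 fires, +7 burnt)
Step 6: cell (2,5)='.' (+2 fires, +5 burnt)
Step 7: cell (2,5)='.' (+1 fires, +2 burnt)
Step 8: cell (2,5)='.' (+0 fires, +1 burnt)
  fire out at step 8

3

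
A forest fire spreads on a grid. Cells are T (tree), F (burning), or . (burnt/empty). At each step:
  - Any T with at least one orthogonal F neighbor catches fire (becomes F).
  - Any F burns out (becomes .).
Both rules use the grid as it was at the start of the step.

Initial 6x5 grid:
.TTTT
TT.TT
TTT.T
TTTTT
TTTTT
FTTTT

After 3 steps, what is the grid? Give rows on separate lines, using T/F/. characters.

Step 1: 2 trees catch fire, 1 burn out
  .TTTT
  TT.TT
  TTT.T
  TTTTT
  FTTTT
  .FTTT
Step 2: 3 trees catch fire, 2 burn out
  .TTTT
  TT.TT
  TTT.T
  FTTTT
  .FTTT
  ..FTT
Step 3: 4 trees catch fire, 3 burn out
  .TTTT
  TT.TT
  FTT.T
  .FTTT
  ..FTT
  ...FT

.TTTT
TT.TT
FTT.T
.FTTT
..FTT
...FT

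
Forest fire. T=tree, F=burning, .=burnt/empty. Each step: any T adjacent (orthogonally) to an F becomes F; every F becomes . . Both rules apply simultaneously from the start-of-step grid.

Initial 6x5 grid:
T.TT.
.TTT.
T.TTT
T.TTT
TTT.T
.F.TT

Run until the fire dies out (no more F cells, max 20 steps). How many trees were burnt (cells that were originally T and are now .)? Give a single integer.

Answer: 19

Derivation:
Step 1: +1 fires, +1 burnt (F count now 1)
Step 2: +2 fires, +1 burnt (F count now 2)
Step 3: +2 fires, +2 burnt (F count now 2)
Step 4: +3 fires, +2 burnt (F count now 3)
Step 5: +3 fires, +3 burnt (F count now 3)
Step 6: +5 fires, +3 burnt (F count now 5)
Step 7: +2 fires, +5 burnt (F count now 2)
Step 8: +1 fires, +2 burnt (F count now 1)
Step 9: +0 fires, +1 burnt (F count now 0)
Fire out after step 9
Initially T: 20, now '.': 29
Total burnt (originally-T cells now '.'): 19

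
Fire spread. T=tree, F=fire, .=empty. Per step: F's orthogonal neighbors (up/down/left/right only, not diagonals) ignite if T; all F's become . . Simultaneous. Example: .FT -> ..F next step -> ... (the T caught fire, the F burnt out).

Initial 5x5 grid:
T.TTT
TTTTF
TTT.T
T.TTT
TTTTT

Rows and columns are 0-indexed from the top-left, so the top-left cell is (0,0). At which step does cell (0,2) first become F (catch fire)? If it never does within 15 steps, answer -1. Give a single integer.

Step 1: cell (0,2)='T' (+3 fires, +1 burnt)
Step 2: cell (0,2)='T' (+3 fires, +3 burnt)
Step 3: cell (0,2)='F' (+5 fires, +3 burnt)
  -> target ignites at step 3
Step 4: cell (0,2)='.' (+4 fires, +5 burnt)
Step 5: cell (0,2)='.' (+3 fires, +4 burnt)
Step 6: cell (0,2)='.' (+2 fires, +3 burnt)
Step 7: cell (0,2)='.' (+1 fires, +2 burnt)
Step 8: cell (0,2)='.' (+0 fires, +1 burnt)
  fire out at step 8

3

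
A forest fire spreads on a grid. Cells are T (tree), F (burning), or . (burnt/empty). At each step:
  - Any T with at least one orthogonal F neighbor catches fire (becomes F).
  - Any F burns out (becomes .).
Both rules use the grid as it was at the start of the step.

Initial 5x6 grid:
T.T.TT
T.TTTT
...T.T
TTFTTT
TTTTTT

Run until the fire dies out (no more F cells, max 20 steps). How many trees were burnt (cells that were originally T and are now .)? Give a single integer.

Step 1: +3 fires, +1 burnt (F count now 3)
Step 2: +5 fires, +3 burnt (F count now 5)
Step 3: +4 fires, +5 burnt (F count now 4)
Step 4: +4 fires, +4 burnt (F count now 4)
Step 5: +3 fires, +4 burnt (F count now 3)
Step 6: +1 fires, +3 burnt (F count now 1)
Step 7: +0 fires, +1 burnt (F count now 0)
Fire out after step 7
Initially T: 22, now '.': 28
Total burnt (originally-T cells now '.'): 20

Answer: 20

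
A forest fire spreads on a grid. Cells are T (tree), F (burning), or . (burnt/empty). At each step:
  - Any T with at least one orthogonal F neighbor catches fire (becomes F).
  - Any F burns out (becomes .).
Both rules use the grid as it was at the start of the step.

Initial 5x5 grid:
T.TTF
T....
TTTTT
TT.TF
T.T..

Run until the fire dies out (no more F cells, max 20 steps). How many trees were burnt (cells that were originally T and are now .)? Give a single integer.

Step 1: +3 fires, +2 burnt (F count now 3)
Step 2: +2 fires, +3 burnt (F count now 2)
Step 3: +1 fires, +2 burnt (F count now 1)
Step 4: +1 fires, +1 burnt (F count now 1)
Step 5: +2 fires, +1 burnt (F count now 2)
Step 6: +2 fires, +2 burnt (F count now 2)
Step 7: +2 fires, +2 burnt (F count now 2)
Step 8: +0 fires, +2 burnt (F count now 0)
Fire out after step 8
Initially T: 14, now '.': 24
Total burnt (originally-T cells now '.'): 13

Answer: 13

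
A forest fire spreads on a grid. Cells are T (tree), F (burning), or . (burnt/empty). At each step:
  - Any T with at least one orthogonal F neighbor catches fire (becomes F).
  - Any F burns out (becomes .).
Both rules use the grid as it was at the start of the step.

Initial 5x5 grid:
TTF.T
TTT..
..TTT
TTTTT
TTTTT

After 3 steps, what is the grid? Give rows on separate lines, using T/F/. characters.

Step 1: 2 trees catch fire, 1 burn out
  TF..T
  TTF..
  ..TTT
  TTTTT
  TTTTT
Step 2: 3 trees catch fire, 2 burn out
  F...T
  TF...
  ..FTT
  TTTTT
  TTTTT
Step 3: 3 trees catch fire, 3 burn out
  ....T
  F....
  ...FT
  TTFTT
  TTTTT

....T
F....
...FT
TTFTT
TTTTT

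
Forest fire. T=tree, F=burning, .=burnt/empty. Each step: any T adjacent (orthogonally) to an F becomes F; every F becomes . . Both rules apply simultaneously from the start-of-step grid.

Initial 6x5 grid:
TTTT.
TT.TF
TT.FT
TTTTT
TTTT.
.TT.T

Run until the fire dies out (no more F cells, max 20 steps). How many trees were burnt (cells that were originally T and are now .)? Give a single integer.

Step 1: +3 fires, +2 burnt (F count now 3)
Step 2: +4 fires, +3 burnt (F count now 4)
Step 3: +3 fires, +4 burnt (F count now 3)
Step 4: +5 fires, +3 burnt (F count now 5)
Step 5: +5 fires, +5 burnt (F count now 5)
Step 6: +1 fires, +5 burnt (F count now 1)
Step 7: +0 fires, +1 burnt (F count now 0)
Fire out after step 7
Initially T: 22, now '.': 29
Total burnt (originally-T cells now '.'): 21

Answer: 21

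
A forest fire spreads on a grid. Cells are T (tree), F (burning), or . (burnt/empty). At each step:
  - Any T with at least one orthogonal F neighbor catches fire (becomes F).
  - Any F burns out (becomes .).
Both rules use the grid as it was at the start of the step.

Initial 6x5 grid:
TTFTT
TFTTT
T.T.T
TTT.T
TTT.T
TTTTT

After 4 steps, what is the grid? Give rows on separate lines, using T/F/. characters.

Step 1: 4 trees catch fire, 2 burn out
  TF.FT
  F.FTT
  T.T.T
  TTT.T
  TTT.T
  TTTTT
Step 2: 5 trees catch fire, 4 burn out
  F...F
  ...FT
  F.F.T
  TTT.T
  TTT.T
  TTTTT
Step 3: 3 trees catch fire, 5 burn out
  .....
  ....F
  ....T
  FTF.T
  TTT.T
  TTTTT
Step 4: 4 trees catch fire, 3 burn out
  .....
  .....
  ....F
  .F..T
  FTF.T
  TTTTT

.....
.....
....F
.F..T
FTF.T
TTTTT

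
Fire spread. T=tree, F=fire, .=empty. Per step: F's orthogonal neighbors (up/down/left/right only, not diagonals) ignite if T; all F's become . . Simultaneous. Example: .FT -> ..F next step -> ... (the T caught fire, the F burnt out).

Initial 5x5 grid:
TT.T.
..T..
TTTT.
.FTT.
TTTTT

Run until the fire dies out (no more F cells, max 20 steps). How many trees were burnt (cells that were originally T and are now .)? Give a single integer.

Answer: 12

Derivation:
Step 1: +3 fires, +1 burnt (F count now 3)
Step 2: +5 fires, +3 burnt (F count now 5)
Step 3: +3 fires, +5 burnt (F count now 3)
Step 4: +1 fires, +3 burnt (F count now 1)
Step 5: +0 fires, +1 burnt (F count now 0)
Fire out after step 5
Initially T: 15, now '.': 22
Total burnt (originally-T cells now '.'): 12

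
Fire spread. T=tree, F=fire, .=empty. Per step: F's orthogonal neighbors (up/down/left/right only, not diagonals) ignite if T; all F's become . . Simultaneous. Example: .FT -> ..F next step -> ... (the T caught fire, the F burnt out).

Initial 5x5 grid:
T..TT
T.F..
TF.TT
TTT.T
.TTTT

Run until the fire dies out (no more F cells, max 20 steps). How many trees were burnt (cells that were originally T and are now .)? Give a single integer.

Answer: 13

Derivation:
Step 1: +2 fires, +2 burnt (F count now 2)
Step 2: +4 fires, +2 burnt (F count now 4)
Step 3: +2 fires, +4 burnt (F count now 2)
Step 4: +1 fires, +2 burnt (F count now 1)
Step 5: +1 fires, +1 burnt (F count now 1)
Step 6: +1 fires, +1 burnt (F count now 1)
Step 7: +1 fires, +1 burnt (F count now 1)
Step 8: +1 fires, +1 burnt (F count now 1)
Step 9: +0 fires, +1 burnt (F count now 0)
Fire out after step 9
Initially T: 15, now '.': 23
Total burnt (originally-T cells now '.'): 13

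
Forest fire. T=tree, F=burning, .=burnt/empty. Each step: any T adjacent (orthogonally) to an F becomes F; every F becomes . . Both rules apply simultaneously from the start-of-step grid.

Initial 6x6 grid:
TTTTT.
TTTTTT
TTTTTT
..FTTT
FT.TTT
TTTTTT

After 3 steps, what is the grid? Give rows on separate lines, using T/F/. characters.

Step 1: 4 trees catch fire, 2 burn out
  TTTTT.
  TTTTTT
  TTFTTT
  ...FTT
  .F.TTT
  FTTTTT
Step 2: 6 trees catch fire, 4 burn out
  TTTTT.
  TTFTTT
  TF.FTT
  ....FT
  ...FTT
  .FTTTT
Step 3: 9 trees catch fire, 6 burn out
  TTFTT.
  TF.FTT
  F...FT
  .....F
  ....FT
  ..FFTT

TTFTT.
TF.FTT
F...FT
.....F
....FT
..FFTT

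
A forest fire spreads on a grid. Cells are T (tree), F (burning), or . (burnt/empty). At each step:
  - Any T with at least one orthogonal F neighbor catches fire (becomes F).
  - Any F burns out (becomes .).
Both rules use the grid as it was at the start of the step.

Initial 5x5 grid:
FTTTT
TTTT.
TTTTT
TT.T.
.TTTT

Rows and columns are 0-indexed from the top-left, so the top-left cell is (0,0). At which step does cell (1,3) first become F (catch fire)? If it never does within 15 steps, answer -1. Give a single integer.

Step 1: cell (1,3)='T' (+2 fires, +1 burnt)
Step 2: cell (1,3)='T' (+3 fires, +2 burnt)
Step 3: cell (1,3)='T' (+4 fires, +3 burnt)
Step 4: cell (1,3)='F' (+4 fires, +4 burnt)
  -> target ignites at step 4
Step 5: cell (1,3)='.' (+2 fires, +4 burnt)
Step 6: cell (1,3)='.' (+3 fires, +2 burnt)
Step 7: cell (1,3)='.' (+1 fires, +3 burnt)
Step 8: cell (1,3)='.' (+1 fires, +1 burnt)
Step 9: cell (1,3)='.' (+0 fires, +1 burnt)
  fire out at step 9

4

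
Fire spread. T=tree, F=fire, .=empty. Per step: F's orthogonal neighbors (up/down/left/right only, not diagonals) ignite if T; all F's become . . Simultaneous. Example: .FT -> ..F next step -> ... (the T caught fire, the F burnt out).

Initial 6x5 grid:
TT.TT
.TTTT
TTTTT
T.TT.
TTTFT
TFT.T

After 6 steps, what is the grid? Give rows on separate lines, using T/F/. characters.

Step 1: 6 trees catch fire, 2 burn out
  TT.TT
  .TTTT
  TTTTT
  T.TF.
  TFF.F
  F.F.T
Step 2: 4 trees catch fire, 6 burn out
  TT.TT
  .TTTT
  TTTFT
  T.F..
  F....
  ....F
Step 3: 4 trees catch fire, 4 burn out
  TT.TT
  .TTFT
  TTF.F
  F....
  .....
  .....
Step 4: 5 trees catch fire, 4 burn out
  TT.FT
  .TF.F
  FF...
  .....
  .....
  .....
Step 5: 2 trees catch fire, 5 burn out
  TT..F
  .F...
  .....
  .....
  .....
  .....
Step 6: 1 trees catch fire, 2 burn out
  TF...
  .....
  .....
  .....
  .....
  .....

TF...
.....
.....
.....
.....
.....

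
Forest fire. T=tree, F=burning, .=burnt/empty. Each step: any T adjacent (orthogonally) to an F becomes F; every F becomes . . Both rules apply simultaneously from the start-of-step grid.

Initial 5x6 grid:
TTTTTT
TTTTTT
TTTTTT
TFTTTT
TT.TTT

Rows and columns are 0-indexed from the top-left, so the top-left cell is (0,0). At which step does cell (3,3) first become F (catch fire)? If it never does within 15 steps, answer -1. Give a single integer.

Step 1: cell (3,3)='T' (+4 fires, +1 burnt)
Step 2: cell (3,3)='F' (+5 fires, +4 burnt)
  -> target ignites at step 2
Step 3: cell (3,3)='.' (+6 fires, +5 burnt)
Step 4: cell (3,3)='.' (+6 fires, +6 burnt)
Step 5: cell (3,3)='.' (+4 fires, +6 burnt)
Step 6: cell (3,3)='.' (+2 fires, +4 burnt)
Step 7: cell (3,3)='.' (+1 fires, +2 burnt)
Step 8: cell (3,3)='.' (+0 fires, +1 burnt)
  fire out at step 8

2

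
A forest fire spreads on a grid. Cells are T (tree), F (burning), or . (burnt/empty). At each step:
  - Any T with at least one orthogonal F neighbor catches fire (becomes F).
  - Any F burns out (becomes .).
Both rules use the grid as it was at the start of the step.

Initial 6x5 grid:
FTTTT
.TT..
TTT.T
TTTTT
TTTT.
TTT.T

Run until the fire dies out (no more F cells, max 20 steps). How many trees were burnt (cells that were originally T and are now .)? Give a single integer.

Answer: 22

Derivation:
Step 1: +1 fires, +1 burnt (F count now 1)
Step 2: +2 fires, +1 burnt (F count now 2)
Step 3: +3 fires, +2 burnt (F count now 3)
Step 4: +4 fires, +3 burnt (F count now 4)
Step 5: +3 fires, +4 burnt (F count now 3)
Step 6: +4 fires, +3 burnt (F count now 4)
Step 7: +4 fires, +4 burnt (F count now 4)
Step 8: +1 fires, +4 burnt (F count now 1)
Step 9: +0 fires, +1 burnt (F count now 0)
Fire out after step 9
Initially T: 23, now '.': 29
Total burnt (originally-T cells now '.'): 22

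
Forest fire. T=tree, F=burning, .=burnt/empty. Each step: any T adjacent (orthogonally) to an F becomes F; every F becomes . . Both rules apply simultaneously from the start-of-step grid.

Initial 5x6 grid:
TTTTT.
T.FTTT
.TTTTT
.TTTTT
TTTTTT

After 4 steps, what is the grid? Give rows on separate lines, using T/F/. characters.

Step 1: 3 trees catch fire, 1 burn out
  TTFTT.
  T..FTT
  .TFTTT
  .TTTTT
  TTTTTT
Step 2: 6 trees catch fire, 3 burn out
  TF.FT.
  T...FT
  .F.FTT
  .TFTTT
  TTTTTT
Step 3: 7 trees catch fire, 6 burn out
  F...F.
  T....F
  ....FT
  .F.FTT
  TTFTTT
Step 4: 5 trees catch fire, 7 burn out
  ......
  F.....
  .....F
  ....FT
  TF.FTT

......
F.....
.....F
....FT
TF.FTT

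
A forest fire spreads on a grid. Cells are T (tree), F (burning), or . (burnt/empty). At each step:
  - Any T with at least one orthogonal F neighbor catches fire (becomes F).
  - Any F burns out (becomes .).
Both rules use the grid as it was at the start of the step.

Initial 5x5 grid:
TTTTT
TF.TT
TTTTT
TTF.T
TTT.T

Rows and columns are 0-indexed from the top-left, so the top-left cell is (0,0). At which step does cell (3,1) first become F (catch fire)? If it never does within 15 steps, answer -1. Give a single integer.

Step 1: cell (3,1)='F' (+6 fires, +2 burnt)
  -> target ignites at step 1
Step 2: cell (3,1)='.' (+6 fires, +6 burnt)
Step 3: cell (3,1)='.' (+4 fires, +6 burnt)
Step 4: cell (3,1)='.' (+3 fires, +4 burnt)
Step 5: cell (3,1)='.' (+1 fires, +3 burnt)
Step 6: cell (3,1)='.' (+0 fires, +1 burnt)
  fire out at step 6

1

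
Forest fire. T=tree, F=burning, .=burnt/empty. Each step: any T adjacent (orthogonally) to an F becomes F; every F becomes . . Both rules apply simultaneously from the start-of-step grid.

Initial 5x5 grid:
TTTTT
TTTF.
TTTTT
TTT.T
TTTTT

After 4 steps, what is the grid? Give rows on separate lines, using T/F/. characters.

Step 1: 3 trees catch fire, 1 burn out
  TTTFT
  TTF..
  TTTFT
  TTT.T
  TTTTT
Step 2: 5 trees catch fire, 3 burn out
  TTF.F
  TF...
  TTF.F
  TTT.T
  TTTTT
Step 3: 5 trees catch fire, 5 burn out
  TF...
  F....
  TF...
  TTF.F
  TTTTT
Step 4: 5 trees catch fire, 5 burn out
  F....
  .....
  F....
  TF...
  TTFTF

F....
.....
F....
TF...
TTFTF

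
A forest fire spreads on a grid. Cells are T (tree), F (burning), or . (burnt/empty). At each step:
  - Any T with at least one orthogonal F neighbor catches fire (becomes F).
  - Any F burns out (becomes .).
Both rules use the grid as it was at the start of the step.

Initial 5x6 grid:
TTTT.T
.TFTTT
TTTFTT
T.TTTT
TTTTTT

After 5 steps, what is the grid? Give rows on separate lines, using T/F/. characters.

Step 1: 6 trees catch fire, 2 burn out
  TTFT.T
  .F.FTT
  TTF.FT
  T.TFTT
  TTTTTT
Step 2: 8 trees catch fire, 6 burn out
  TF.F.T
  ....FT
  TF...F
  T.F.FT
  TTTFTT
Step 3: 6 trees catch fire, 8 burn out
  F....T
  .....F
  F.....
  T....F
  TTF.FT
Step 4: 4 trees catch fire, 6 burn out
  .....F
  ......
  ......
  F.....
  TF...F
Step 5: 1 trees catch fire, 4 burn out
  ......
  ......
  ......
  ......
  F.....

......
......
......
......
F.....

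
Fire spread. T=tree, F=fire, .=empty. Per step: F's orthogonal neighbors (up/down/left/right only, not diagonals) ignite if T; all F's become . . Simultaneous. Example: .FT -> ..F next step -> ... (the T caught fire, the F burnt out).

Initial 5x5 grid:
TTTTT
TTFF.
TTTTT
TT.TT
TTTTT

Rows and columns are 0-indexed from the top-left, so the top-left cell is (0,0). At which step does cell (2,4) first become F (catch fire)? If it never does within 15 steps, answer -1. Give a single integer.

Step 1: cell (2,4)='T' (+5 fires, +2 burnt)
Step 2: cell (2,4)='F' (+6 fires, +5 burnt)
  -> target ignites at step 2
Step 3: cell (2,4)='.' (+5 fires, +6 burnt)
Step 4: cell (2,4)='.' (+4 fires, +5 burnt)
Step 5: cell (2,4)='.' (+1 fires, +4 burnt)
Step 6: cell (2,4)='.' (+0 fires, +1 burnt)
  fire out at step 6

2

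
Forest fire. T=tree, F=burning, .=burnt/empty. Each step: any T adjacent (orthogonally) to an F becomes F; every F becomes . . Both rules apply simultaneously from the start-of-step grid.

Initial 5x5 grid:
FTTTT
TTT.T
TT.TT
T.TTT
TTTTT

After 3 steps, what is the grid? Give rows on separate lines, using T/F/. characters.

Step 1: 2 trees catch fire, 1 burn out
  .FTTT
  FTT.T
  TT.TT
  T.TTT
  TTTTT
Step 2: 3 trees catch fire, 2 burn out
  ..FTT
  .FT.T
  FT.TT
  T.TTT
  TTTTT
Step 3: 4 trees catch fire, 3 burn out
  ...FT
  ..F.T
  .F.TT
  F.TTT
  TTTTT

...FT
..F.T
.F.TT
F.TTT
TTTTT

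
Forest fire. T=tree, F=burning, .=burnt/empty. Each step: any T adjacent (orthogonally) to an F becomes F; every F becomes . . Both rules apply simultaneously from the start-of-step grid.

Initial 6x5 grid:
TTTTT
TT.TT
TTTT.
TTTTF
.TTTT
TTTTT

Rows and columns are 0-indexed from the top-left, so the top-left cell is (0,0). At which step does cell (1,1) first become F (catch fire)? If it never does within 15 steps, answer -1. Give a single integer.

Step 1: cell (1,1)='T' (+2 fires, +1 burnt)
Step 2: cell (1,1)='T' (+4 fires, +2 burnt)
Step 3: cell (1,1)='T' (+5 fires, +4 burnt)
Step 4: cell (1,1)='T' (+6 fires, +5 burnt)
Step 5: cell (1,1)='F' (+5 fires, +6 burnt)
  -> target ignites at step 5
Step 6: cell (1,1)='.' (+3 fires, +5 burnt)
Step 7: cell (1,1)='.' (+1 fires, +3 burnt)
Step 8: cell (1,1)='.' (+0 fires, +1 burnt)
  fire out at step 8

5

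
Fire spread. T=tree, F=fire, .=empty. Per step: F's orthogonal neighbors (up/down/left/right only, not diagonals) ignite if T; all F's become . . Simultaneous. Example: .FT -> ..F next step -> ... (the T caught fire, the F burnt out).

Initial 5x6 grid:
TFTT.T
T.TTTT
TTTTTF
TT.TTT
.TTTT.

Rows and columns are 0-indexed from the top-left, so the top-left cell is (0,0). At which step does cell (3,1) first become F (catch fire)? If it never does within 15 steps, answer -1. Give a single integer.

Step 1: cell (3,1)='T' (+5 fires, +2 burnt)
Step 2: cell (3,1)='T' (+7 fires, +5 burnt)
Step 3: cell (3,1)='T' (+5 fires, +7 burnt)
Step 4: cell (3,1)='T' (+3 fires, +5 burnt)
Step 5: cell (3,1)='F' (+2 fires, +3 burnt)
  -> target ignites at step 5
Step 6: cell (3,1)='.' (+1 fires, +2 burnt)
Step 7: cell (3,1)='.' (+0 fires, +1 burnt)
  fire out at step 7

5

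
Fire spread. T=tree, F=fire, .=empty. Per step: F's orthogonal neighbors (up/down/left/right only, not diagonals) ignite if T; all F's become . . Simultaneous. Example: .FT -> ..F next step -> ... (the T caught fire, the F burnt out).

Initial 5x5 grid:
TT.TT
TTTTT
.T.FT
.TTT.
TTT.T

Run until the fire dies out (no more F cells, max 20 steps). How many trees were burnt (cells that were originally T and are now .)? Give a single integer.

Step 1: +3 fires, +1 burnt (F count now 3)
Step 2: +4 fires, +3 burnt (F count now 4)
Step 3: +4 fires, +4 burnt (F count now 4)
Step 4: +4 fires, +4 burnt (F count now 4)
Step 5: +2 fires, +4 burnt (F count now 2)
Step 6: +0 fires, +2 burnt (F count now 0)
Fire out after step 6
Initially T: 18, now '.': 24
Total burnt (originally-T cells now '.'): 17

Answer: 17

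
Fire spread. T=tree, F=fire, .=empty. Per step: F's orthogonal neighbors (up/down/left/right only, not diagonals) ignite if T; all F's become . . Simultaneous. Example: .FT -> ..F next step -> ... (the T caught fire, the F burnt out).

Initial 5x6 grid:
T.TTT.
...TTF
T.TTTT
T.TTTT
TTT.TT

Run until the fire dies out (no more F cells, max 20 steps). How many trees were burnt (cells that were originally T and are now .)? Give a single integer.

Step 1: +2 fires, +1 burnt (F count now 2)
Step 2: +4 fires, +2 burnt (F count now 4)
Step 3: +4 fires, +4 burnt (F count now 4)
Step 4: +4 fires, +4 burnt (F count now 4)
Step 5: +1 fires, +4 burnt (F count now 1)
Step 6: +1 fires, +1 burnt (F count now 1)
Step 7: +1 fires, +1 burnt (F count now 1)
Step 8: +1 fires, +1 burnt (F count now 1)
Step 9: +1 fires, +1 burnt (F count now 1)
Step 10: +1 fires, +1 burnt (F count now 1)
Step 11: +0 fires, +1 burnt (F count now 0)
Fire out after step 11
Initially T: 21, now '.': 29
Total burnt (originally-T cells now '.'): 20

Answer: 20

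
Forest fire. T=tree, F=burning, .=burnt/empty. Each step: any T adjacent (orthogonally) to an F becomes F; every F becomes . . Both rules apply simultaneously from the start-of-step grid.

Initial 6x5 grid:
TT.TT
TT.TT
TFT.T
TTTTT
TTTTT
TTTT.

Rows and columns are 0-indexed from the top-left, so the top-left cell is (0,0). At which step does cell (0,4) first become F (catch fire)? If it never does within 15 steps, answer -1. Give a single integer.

Step 1: cell (0,4)='T' (+4 fires, +1 burnt)
Step 2: cell (0,4)='T' (+5 fires, +4 burnt)
Step 3: cell (0,4)='T' (+5 fires, +5 burnt)
Step 4: cell (0,4)='T' (+4 fires, +5 burnt)
Step 5: cell (0,4)='T' (+3 fires, +4 burnt)
Step 6: cell (0,4)='T' (+1 fires, +3 burnt)
Step 7: cell (0,4)='F' (+2 fires, +1 burnt)
  -> target ignites at step 7
Step 8: cell (0,4)='.' (+1 fires, +2 burnt)
Step 9: cell (0,4)='.' (+0 fires, +1 burnt)
  fire out at step 9

7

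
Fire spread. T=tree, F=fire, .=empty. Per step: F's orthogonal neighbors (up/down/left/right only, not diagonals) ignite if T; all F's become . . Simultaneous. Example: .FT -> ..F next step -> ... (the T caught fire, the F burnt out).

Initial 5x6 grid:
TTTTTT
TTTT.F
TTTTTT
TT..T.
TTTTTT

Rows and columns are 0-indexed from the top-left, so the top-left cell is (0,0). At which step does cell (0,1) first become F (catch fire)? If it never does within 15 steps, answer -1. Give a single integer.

Step 1: cell (0,1)='T' (+2 fires, +1 burnt)
Step 2: cell (0,1)='T' (+2 fires, +2 burnt)
Step 3: cell (0,1)='T' (+3 fires, +2 burnt)
Step 4: cell (0,1)='T' (+4 fires, +3 burnt)
Step 5: cell (0,1)='F' (+5 fires, +4 burnt)
  -> target ignites at step 5
Step 6: cell (0,1)='.' (+5 fires, +5 burnt)
Step 7: cell (0,1)='.' (+3 fires, +5 burnt)
Step 8: cell (0,1)='.' (+1 fires, +3 burnt)
Step 9: cell (0,1)='.' (+0 fires, +1 burnt)
  fire out at step 9

5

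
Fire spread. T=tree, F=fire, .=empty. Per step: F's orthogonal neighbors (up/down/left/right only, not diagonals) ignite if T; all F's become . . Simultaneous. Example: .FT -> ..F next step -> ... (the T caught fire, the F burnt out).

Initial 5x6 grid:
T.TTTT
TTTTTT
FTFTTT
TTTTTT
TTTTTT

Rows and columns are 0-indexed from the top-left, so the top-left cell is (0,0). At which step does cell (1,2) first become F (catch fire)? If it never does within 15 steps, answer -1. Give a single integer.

Step 1: cell (1,2)='F' (+6 fires, +2 burnt)
  -> target ignites at step 1
Step 2: cell (1,2)='.' (+9 fires, +6 burnt)
Step 3: cell (1,2)='.' (+6 fires, +9 burnt)
Step 4: cell (1,2)='.' (+4 fires, +6 burnt)
Step 5: cell (1,2)='.' (+2 fires, +4 burnt)
Step 6: cell (1,2)='.' (+0 fires, +2 burnt)
  fire out at step 6

1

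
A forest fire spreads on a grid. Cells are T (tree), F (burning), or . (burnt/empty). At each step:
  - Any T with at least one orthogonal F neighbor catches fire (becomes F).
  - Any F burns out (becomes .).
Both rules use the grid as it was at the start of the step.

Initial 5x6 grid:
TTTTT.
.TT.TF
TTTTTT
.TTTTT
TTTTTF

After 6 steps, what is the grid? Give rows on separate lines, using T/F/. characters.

Step 1: 4 trees catch fire, 2 burn out
  TTTTT.
  .TT.F.
  TTTTTF
  .TTTTF
  TTTTF.
Step 2: 4 trees catch fire, 4 burn out
  TTTTF.
  .TT...
  TTTTF.
  .TTTF.
  TTTF..
Step 3: 4 trees catch fire, 4 burn out
  TTTF..
  .TT...
  TTTF..
  .TTF..
  TTF...
Step 4: 4 trees catch fire, 4 burn out
  TTF...
  .TT...
  TTF...
  .TF...
  TF....
Step 5: 5 trees catch fire, 4 burn out
  TF....
  .TF...
  TF....
  .F....
  F.....
Step 6: 3 trees catch fire, 5 burn out
  F.....
  .F....
  F.....
  ......
  ......

F.....
.F....
F.....
......
......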